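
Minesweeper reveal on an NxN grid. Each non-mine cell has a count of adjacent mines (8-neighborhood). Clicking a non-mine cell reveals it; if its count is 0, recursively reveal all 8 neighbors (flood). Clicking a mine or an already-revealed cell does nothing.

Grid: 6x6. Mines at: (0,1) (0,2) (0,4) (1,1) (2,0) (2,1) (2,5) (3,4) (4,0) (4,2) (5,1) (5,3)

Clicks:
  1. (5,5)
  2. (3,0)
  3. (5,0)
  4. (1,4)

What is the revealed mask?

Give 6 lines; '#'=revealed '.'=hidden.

Click 1 (5,5) count=0: revealed 4 new [(4,4) (4,5) (5,4) (5,5)] -> total=4
Click 2 (3,0) count=3: revealed 1 new [(3,0)] -> total=5
Click 3 (5,0) count=2: revealed 1 new [(5,0)] -> total=6
Click 4 (1,4) count=2: revealed 1 new [(1,4)] -> total=7

Answer: ......
....#.
......
#.....
....##
#...##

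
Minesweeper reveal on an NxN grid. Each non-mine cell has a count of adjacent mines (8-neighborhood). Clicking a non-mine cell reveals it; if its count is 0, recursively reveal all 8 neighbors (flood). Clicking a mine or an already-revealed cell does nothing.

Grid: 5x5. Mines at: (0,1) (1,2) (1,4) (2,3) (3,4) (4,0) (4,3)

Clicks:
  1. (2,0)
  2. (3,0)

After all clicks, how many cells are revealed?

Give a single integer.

Answer: 6

Derivation:
Click 1 (2,0) count=0: revealed 6 new [(1,0) (1,1) (2,0) (2,1) (3,0) (3,1)] -> total=6
Click 2 (3,0) count=1: revealed 0 new [(none)] -> total=6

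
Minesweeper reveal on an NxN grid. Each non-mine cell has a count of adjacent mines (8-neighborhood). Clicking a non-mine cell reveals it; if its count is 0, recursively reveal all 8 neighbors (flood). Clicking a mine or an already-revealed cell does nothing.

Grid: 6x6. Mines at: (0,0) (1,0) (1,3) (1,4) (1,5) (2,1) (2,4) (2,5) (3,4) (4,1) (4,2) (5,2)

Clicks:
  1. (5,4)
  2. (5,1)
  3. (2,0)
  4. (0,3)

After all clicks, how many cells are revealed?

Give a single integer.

Answer: 9

Derivation:
Click 1 (5,4) count=0: revealed 6 new [(4,3) (4,4) (4,5) (5,3) (5,4) (5,5)] -> total=6
Click 2 (5,1) count=3: revealed 1 new [(5,1)] -> total=7
Click 3 (2,0) count=2: revealed 1 new [(2,0)] -> total=8
Click 4 (0,3) count=2: revealed 1 new [(0,3)] -> total=9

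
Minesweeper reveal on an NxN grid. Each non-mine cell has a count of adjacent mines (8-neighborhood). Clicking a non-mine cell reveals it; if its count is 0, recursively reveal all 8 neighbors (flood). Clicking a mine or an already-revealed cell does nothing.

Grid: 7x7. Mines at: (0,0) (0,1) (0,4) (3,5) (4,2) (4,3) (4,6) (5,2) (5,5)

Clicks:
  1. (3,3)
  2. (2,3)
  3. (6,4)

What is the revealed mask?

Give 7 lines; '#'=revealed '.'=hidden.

Answer: .......
#####..
#####..
#####..
##.....
##.....
##..#..

Derivation:
Click 1 (3,3) count=2: revealed 1 new [(3,3)] -> total=1
Click 2 (2,3) count=0: revealed 20 new [(1,0) (1,1) (1,2) (1,3) (1,4) (2,0) (2,1) (2,2) (2,3) (2,4) (3,0) (3,1) (3,2) (3,4) (4,0) (4,1) (5,0) (5,1) (6,0) (6,1)] -> total=21
Click 3 (6,4) count=1: revealed 1 new [(6,4)] -> total=22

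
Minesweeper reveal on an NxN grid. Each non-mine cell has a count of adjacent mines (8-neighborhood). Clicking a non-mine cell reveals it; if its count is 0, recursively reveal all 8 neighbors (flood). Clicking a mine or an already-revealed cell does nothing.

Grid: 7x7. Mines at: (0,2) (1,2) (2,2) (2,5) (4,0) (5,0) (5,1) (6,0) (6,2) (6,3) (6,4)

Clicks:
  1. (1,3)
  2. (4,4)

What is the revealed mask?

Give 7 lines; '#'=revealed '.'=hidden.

Answer: .......
...#...
.......
..#####
..#####
..#####
.....##

Derivation:
Click 1 (1,3) count=3: revealed 1 new [(1,3)] -> total=1
Click 2 (4,4) count=0: revealed 17 new [(3,2) (3,3) (3,4) (3,5) (3,6) (4,2) (4,3) (4,4) (4,5) (4,6) (5,2) (5,3) (5,4) (5,5) (5,6) (6,5) (6,6)] -> total=18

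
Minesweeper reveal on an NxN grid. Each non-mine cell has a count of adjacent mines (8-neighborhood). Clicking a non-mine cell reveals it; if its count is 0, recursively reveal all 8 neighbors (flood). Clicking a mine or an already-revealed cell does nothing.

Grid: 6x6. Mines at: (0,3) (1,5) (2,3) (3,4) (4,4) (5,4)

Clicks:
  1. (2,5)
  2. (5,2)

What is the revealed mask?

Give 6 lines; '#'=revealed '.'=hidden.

Click 1 (2,5) count=2: revealed 1 new [(2,5)] -> total=1
Click 2 (5,2) count=0: revealed 21 new [(0,0) (0,1) (0,2) (1,0) (1,1) (1,2) (2,0) (2,1) (2,2) (3,0) (3,1) (3,2) (3,3) (4,0) (4,1) (4,2) (4,3) (5,0) (5,1) (5,2) (5,3)] -> total=22

Answer: ###...
###...
###..#
####..
####..
####..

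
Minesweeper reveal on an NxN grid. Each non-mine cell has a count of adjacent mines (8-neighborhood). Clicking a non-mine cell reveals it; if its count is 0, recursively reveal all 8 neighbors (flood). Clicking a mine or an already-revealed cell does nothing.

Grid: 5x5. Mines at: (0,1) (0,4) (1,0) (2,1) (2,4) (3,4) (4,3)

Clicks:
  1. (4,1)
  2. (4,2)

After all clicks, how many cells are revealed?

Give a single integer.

Click 1 (4,1) count=0: revealed 6 new [(3,0) (3,1) (3,2) (4,0) (4,1) (4,2)] -> total=6
Click 2 (4,2) count=1: revealed 0 new [(none)] -> total=6

Answer: 6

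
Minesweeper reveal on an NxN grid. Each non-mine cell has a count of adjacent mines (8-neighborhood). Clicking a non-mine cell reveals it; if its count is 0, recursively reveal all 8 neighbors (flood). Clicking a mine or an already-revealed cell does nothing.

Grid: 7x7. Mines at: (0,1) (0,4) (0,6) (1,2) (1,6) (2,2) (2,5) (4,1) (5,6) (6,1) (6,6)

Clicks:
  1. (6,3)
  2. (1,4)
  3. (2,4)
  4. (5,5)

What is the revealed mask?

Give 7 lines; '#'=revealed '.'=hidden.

Answer: .......
....#..
....#..
..####.
..####.
..####.
..####.

Derivation:
Click 1 (6,3) count=0: revealed 16 new [(3,2) (3,3) (3,4) (3,5) (4,2) (4,3) (4,4) (4,5) (5,2) (5,3) (5,4) (5,5) (6,2) (6,3) (6,4) (6,5)] -> total=16
Click 2 (1,4) count=2: revealed 1 new [(1,4)] -> total=17
Click 3 (2,4) count=1: revealed 1 new [(2,4)] -> total=18
Click 4 (5,5) count=2: revealed 0 new [(none)] -> total=18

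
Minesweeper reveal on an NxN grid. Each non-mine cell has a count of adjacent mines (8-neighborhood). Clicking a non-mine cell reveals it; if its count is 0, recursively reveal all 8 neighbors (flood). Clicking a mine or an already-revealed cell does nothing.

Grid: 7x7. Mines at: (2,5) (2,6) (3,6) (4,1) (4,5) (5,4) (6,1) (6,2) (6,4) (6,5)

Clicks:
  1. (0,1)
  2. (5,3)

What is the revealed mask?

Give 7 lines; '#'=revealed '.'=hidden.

Click 1 (0,1) count=0: revealed 27 new [(0,0) (0,1) (0,2) (0,3) (0,4) (0,5) (0,6) (1,0) (1,1) (1,2) (1,3) (1,4) (1,5) (1,6) (2,0) (2,1) (2,2) (2,3) (2,4) (3,0) (3,1) (3,2) (3,3) (3,4) (4,2) (4,3) (4,4)] -> total=27
Click 2 (5,3) count=3: revealed 1 new [(5,3)] -> total=28

Answer: #######
#######
#####..
#####..
..###..
...#...
.......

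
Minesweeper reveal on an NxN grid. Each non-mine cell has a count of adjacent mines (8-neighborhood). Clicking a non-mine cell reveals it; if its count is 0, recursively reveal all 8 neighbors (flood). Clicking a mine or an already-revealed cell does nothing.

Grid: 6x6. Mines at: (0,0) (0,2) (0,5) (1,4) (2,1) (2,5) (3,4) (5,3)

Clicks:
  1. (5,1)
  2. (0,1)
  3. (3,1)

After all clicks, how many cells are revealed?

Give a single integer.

Click 1 (5,1) count=0: revealed 9 new [(3,0) (3,1) (3,2) (4,0) (4,1) (4,2) (5,0) (5,1) (5,2)] -> total=9
Click 2 (0,1) count=2: revealed 1 new [(0,1)] -> total=10
Click 3 (3,1) count=1: revealed 0 new [(none)] -> total=10

Answer: 10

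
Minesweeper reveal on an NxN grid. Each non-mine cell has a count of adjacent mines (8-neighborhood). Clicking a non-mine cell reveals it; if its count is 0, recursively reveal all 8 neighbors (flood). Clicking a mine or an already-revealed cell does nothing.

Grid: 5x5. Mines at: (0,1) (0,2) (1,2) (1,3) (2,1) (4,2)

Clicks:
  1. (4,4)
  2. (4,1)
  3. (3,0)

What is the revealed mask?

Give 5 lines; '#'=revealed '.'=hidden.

Click 1 (4,4) count=0: revealed 6 new [(2,3) (2,4) (3,3) (3,4) (4,3) (4,4)] -> total=6
Click 2 (4,1) count=1: revealed 1 new [(4,1)] -> total=7
Click 3 (3,0) count=1: revealed 1 new [(3,0)] -> total=8

Answer: .....
.....
...##
#..##
.#.##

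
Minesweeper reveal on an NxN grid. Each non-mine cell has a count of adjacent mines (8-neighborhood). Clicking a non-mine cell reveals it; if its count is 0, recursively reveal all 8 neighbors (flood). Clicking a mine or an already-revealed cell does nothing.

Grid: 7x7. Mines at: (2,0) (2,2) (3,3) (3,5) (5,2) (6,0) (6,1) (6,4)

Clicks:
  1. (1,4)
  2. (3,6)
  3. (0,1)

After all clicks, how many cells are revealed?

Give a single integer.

Answer: 19

Derivation:
Click 1 (1,4) count=0: revealed 18 new [(0,0) (0,1) (0,2) (0,3) (0,4) (0,5) (0,6) (1,0) (1,1) (1,2) (1,3) (1,4) (1,5) (1,6) (2,3) (2,4) (2,5) (2,6)] -> total=18
Click 2 (3,6) count=1: revealed 1 new [(3,6)] -> total=19
Click 3 (0,1) count=0: revealed 0 new [(none)] -> total=19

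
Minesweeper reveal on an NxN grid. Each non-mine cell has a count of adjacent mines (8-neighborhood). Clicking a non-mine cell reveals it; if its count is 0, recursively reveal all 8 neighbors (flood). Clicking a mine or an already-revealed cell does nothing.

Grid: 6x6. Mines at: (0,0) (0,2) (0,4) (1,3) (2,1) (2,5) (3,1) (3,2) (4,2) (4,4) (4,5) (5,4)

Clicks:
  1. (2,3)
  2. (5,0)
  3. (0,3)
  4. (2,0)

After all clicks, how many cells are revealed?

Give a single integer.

Answer: 7

Derivation:
Click 1 (2,3) count=2: revealed 1 new [(2,3)] -> total=1
Click 2 (5,0) count=0: revealed 4 new [(4,0) (4,1) (5,0) (5,1)] -> total=5
Click 3 (0,3) count=3: revealed 1 new [(0,3)] -> total=6
Click 4 (2,0) count=2: revealed 1 new [(2,0)] -> total=7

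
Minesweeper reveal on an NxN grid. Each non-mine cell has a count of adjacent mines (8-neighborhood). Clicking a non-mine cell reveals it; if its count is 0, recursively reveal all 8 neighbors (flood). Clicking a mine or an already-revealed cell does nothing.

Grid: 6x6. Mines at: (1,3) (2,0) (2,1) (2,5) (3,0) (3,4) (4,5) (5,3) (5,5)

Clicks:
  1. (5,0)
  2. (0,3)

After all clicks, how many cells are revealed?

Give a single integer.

Answer: 7

Derivation:
Click 1 (5,0) count=0: revealed 6 new [(4,0) (4,1) (4,2) (5,0) (5,1) (5,2)] -> total=6
Click 2 (0,3) count=1: revealed 1 new [(0,3)] -> total=7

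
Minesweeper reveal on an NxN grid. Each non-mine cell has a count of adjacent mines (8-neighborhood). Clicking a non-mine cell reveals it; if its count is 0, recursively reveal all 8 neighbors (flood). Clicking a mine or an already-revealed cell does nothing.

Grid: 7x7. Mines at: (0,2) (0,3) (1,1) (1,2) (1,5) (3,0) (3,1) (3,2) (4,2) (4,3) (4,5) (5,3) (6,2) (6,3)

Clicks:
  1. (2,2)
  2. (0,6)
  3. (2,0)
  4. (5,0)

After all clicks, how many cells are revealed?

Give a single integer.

Answer: 9

Derivation:
Click 1 (2,2) count=4: revealed 1 new [(2,2)] -> total=1
Click 2 (0,6) count=1: revealed 1 new [(0,6)] -> total=2
Click 3 (2,0) count=3: revealed 1 new [(2,0)] -> total=3
Click 4 (5,0) count=0: revealed 6 new [(4,0) (4,1) (5,0) (5,1) (6,0) (6,1)] -> total=9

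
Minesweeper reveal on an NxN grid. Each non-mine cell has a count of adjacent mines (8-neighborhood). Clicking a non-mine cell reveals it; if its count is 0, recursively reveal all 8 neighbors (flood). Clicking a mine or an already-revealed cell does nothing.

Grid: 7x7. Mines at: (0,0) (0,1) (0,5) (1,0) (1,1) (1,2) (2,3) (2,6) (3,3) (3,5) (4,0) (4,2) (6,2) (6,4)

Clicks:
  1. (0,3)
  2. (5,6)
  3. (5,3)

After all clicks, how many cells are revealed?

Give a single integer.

Click 1 (0,3) count=1: revealed 1 new [(0,3)] -> total=1
Click 2 (5,6) count=0: revealed 6 new [(4,5) (4,6) (5,5) (5,6) (6,5) (6,6)] -> total=7
Click 3 (5,3) count=3: revealed 1 new [(5,3)] -> total=8

Answer: 8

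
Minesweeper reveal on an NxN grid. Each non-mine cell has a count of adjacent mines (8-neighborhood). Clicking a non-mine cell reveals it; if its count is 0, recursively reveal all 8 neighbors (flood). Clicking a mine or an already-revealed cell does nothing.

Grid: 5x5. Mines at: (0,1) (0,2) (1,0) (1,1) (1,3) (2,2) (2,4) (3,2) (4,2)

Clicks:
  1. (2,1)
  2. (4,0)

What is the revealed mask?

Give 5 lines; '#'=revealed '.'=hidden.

Answer: .....
.....
##...
##...
##...

Derivation:
Click 1 (2,1) count=4: revealed 1 new [(2,1)] -> total=1
Click 2 (4,0) count=0: revealed 5 new [(2,0) (3,0) (3,1) (4,0) (4,1)] -> total=6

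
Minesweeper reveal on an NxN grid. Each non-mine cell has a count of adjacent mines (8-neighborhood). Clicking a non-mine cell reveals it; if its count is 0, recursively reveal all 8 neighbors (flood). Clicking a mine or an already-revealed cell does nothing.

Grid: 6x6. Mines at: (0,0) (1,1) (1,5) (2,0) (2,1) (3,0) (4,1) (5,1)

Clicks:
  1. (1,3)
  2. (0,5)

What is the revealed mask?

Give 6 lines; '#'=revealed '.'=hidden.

Answer: ..####
..###.
..####
..####
..####
..####

Derivation:
Click 1 (1,3) count=0: revealed 22 new [(0,2) (0,3) (0,4) (1,2) (1,3) (1,4) (2,2) (2,3) (2,4) (2,5) (3,2) (3,3) (3,4) (3,5) (4,2) (4,3) (4,4) (4,5) (5,2) (5,3) (5,4) (5,5)] -> total=22
Click 2 (0,5) count=1: revealed 1 new [(0,5)] -> total=23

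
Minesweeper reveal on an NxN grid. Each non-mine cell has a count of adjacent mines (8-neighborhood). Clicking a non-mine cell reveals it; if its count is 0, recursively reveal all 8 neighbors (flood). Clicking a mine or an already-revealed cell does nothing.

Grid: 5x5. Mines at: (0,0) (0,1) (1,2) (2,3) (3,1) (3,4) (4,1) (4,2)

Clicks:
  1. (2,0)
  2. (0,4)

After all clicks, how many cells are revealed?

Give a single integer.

Answer: 5

Derivation:
Click 1 (2,0) count=1: revealed 1 new [(2,0)] -> total=1
Click 2 (0,4) count=0: revealed 4 new [(0,3) (0,4) (1,3) (1,4)] -> total=5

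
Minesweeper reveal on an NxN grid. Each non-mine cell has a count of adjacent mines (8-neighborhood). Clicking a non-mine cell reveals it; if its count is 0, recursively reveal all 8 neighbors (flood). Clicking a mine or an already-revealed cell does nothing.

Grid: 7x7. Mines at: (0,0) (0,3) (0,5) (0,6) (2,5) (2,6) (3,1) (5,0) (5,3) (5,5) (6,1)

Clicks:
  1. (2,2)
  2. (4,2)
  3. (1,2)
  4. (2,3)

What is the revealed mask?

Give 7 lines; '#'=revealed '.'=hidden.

Click 1 (2,2) count=1: revealed 1 new [(2,2)] -> total=1
Click 2 (4,2) count=2: revealed 1 new [(4,2)] -> total=2
Click 3 (1,2) count=1: revealed 1 new [(1,2)] -> total=3
Click 4 (2,3) count=0: revealed 9 new [(1,3) (1,4) (2,3) (2,4) (3,2) (3,3) (3,4) (4,3) (4,4)] -> total=12

Answer: .......
..###..
..###..
..###..
..###..
.......
.......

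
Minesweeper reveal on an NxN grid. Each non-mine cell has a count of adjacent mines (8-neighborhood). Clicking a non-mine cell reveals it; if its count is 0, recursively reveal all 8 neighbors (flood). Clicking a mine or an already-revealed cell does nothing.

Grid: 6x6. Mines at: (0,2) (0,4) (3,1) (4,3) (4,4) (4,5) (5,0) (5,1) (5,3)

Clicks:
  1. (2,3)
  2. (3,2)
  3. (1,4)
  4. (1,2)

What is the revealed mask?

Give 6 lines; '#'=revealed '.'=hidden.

Click 1 (2,3) count=0: revealed 12 new [(1,2) (1,3) (1,4) (1,5) (2,2) (2,3) (2,4) (2,5) (3,2) (3,3) (3,4) (3,5)] -> total=12
Click 2 (3,2) count=2: revealed 0 new [(none)] -> total=12
Click 3 (1,4) count=1: revealed 0 new [(none)] -> total=12
Click 4 (1,2) count=1: revealed 0 new [(none)] -> total=12

Answer: ......
..####
..####
..####
......
......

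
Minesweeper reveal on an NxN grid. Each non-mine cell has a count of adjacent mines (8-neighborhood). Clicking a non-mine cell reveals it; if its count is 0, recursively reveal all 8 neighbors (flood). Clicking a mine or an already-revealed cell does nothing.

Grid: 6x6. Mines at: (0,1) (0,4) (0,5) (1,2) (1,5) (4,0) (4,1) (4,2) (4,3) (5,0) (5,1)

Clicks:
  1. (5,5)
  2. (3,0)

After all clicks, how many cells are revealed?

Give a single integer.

Answer: 9

Derivation:
Click 1 (5,5) count=0: revealed 8 new [(2,4) (2,5) (3,4) (3,5) (4,4) (4,5) (5,4) (5,5)] -> total=8
Click 2 (3,0) count=2: revealed 1 new [(3,0)] -> total=9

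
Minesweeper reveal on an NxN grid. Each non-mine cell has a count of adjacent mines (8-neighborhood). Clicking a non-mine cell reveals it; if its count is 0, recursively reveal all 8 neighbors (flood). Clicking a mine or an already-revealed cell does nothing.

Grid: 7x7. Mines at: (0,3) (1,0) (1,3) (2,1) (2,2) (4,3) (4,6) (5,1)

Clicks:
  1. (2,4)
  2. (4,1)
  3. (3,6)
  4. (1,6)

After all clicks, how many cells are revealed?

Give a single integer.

Answer: 13

Derivation:
Click 1 (2,4) count=1: revealed 1 new [(2,4)] -> total=1
Click 2 (4,1) count=1: revealed 1 new [(4,1)] -> total=2
Click 3 (3,6) count=1: revealed 1 new [(3,6)] -> total=3
Click 4 (1,6) count=0: revealed 10 new [(0,4) (0,5) (0,6) (1,4) (1,5) (1,6) (2,5) (2,6) (3,4) (3,5)] -> total=13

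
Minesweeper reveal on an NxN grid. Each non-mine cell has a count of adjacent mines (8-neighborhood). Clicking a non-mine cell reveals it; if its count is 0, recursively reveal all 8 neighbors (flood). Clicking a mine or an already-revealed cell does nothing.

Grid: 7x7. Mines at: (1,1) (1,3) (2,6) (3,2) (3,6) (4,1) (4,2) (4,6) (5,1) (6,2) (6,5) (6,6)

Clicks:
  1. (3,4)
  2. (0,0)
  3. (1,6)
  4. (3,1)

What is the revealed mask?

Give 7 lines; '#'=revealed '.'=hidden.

Answer: #......
......#
...###.
.#.###.
...###.
...###.
.......

Derivation:
Click 1 (3,4) count=0: revealed 12 new [(2,3) (2,4) (2,5) (3,3) (3,4) (3,5) (4,3) (4,4) (4,5) (5,3) (5,4) (5,5)] -> total=12
Click 2 (0,0) count=1: revealed 1 new [(0,0)] -> total=13
Click 3 (1,6) count=1: revealed 1 new [(1,6)] -> total=14
Click 4 (3,1) count=3: revealed 1 new [(3,1)] -> total=15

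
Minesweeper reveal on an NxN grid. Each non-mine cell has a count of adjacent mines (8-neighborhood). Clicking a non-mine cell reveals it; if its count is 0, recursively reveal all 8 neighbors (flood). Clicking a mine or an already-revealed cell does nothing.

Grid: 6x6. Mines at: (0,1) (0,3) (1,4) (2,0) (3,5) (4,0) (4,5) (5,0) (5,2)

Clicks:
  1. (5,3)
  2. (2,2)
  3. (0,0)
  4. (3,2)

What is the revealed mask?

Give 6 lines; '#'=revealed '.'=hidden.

Click 1 (5,3) count=1: revealed 1 new [(5,3)] -> total=1
Click 2 (2,2) count=0: revealed 15 new [(1,1) (1,2) (1,3) (2,1) (2,2) (2,3) (2,4) (3,1) (3,2) (3,3) (3,4) (4,1) (4,2) (4,3) (4,4)] -> total=16
Click 3 (0,0) count=1: revealed 1 new [(0,0)] -> total=17
Click 4 (3,2) count=0: revealed 0 new [(none)] -> total=17

Answer: #.....
.###..
.####.
.####.
.####.
...#..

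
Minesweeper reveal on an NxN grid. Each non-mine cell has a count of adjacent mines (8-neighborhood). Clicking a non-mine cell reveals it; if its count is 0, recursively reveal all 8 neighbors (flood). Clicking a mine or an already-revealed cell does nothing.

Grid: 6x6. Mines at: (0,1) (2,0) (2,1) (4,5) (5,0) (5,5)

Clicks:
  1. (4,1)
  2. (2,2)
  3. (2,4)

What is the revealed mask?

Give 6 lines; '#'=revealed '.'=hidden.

Answer: ..####
..####
..####
.#####
.####.
.####.

Derivation:
Click 1 (4,1) count=1: revealed 1 new [(4,1)] -> total=1
Click 2 (2,2) count=1: revealed 1 new [(2,2)] -> total=2
Click 3 (2,4) count=0: revealed 23 new [(0,2) (0,3) (0,4) (0,5) (1,2) (1,3) (1,4) (1,5) (2,3) (2,4) (2,5) (3,1) (3,2) (3,3) (3,4) (3,5) (4,2) (4,3) (4,4) (5,1) (5,2) (5,3) (5,4)] -> total=25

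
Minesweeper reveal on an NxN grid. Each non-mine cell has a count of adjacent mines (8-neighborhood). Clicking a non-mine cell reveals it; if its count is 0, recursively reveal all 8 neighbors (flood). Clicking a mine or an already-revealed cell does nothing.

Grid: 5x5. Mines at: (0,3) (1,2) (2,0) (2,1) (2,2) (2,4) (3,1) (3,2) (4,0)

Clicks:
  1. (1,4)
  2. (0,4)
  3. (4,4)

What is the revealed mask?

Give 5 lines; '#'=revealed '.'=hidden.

Answer: ....#
....#
.....
...##
...##

Derivation:
Click 1 (1,4) count=2: revealed 1 new [(1,4)] -> total=1
Click 2 (0,4) count=1: revealed 1 new [(0,4)] -> total=2
Click 3 (4,4) count=0: revealed 4 new [(3,3) (3,4) (4,3) (4,4)] -> total=6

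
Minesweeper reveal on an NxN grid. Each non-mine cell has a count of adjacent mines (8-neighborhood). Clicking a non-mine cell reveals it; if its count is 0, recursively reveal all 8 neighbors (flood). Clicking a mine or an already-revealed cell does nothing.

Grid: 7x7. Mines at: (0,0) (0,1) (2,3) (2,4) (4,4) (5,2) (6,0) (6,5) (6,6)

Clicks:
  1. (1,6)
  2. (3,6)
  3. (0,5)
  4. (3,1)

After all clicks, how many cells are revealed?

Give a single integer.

Click 1 (1,6) count=0: revealed 18 new [(0,2) (0,3) (0,4) (0,5) (0,6) (1,2) (1,3) (1,4) (1,5) (1,6) (2,5) (2,6) (3,5) (3,6) (4,5) (4,6) (5,5) (5,6)] -> total=18
Click 2 (3,6) count=0: revealed 0 new [(none)] -> total=18
Click 3 (0,5) count=0: revealed 0 new [(none)] -> total=18
Click 4 (3,1) count=0: revealed 13 new [(1,0) (1,1) (2,0) (2,1) (2,2) (3,0) (3,1) (3,2) (4,0) (4,1) (4,2) (5,0) (5,1)] -> total=31

Answer: 31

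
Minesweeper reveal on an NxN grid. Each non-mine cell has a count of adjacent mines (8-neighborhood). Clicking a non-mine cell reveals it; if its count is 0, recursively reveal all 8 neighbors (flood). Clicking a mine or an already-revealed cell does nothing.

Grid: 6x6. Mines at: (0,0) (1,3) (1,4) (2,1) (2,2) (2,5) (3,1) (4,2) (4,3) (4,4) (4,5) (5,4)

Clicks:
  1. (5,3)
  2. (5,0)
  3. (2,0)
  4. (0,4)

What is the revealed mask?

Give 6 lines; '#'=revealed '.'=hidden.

Answer: ....#.
......
#.....
......
##....
##.#..

Derivation:
Click 1 (5,3) count=4: revealed 1 new [(5,3)] -> total=1
Click 2 (5,0) count=0: revealed 4 new [(4,0) (4,1) (5,0) (5,1)] -> total=5
Click 3 (2,0) count=2: revealed 1 new [(2,0)] -> total=6
Click 4 (0,4) count=2: revealed 1 new [(0,4)] -> total=7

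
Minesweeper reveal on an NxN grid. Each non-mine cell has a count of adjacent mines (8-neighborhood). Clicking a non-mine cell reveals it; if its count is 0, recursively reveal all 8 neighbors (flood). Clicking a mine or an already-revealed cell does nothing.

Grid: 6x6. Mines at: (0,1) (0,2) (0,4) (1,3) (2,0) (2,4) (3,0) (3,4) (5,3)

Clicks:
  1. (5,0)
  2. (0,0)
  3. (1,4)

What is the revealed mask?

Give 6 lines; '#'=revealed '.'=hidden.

Click 1 (5,0) count=0: revealed 6 new [(4,0) (4,1) (4,2) (5,0) (5,1) (5,2)] -> total=6
Click 2 (0,0) count=1: revealed 1 new [(0,0)] -> total=7
Click 3 (1,4) count=3: revealed 1 new [(1,4)] -> total=8

Answer: #.....
....#.
......
......
###...
###...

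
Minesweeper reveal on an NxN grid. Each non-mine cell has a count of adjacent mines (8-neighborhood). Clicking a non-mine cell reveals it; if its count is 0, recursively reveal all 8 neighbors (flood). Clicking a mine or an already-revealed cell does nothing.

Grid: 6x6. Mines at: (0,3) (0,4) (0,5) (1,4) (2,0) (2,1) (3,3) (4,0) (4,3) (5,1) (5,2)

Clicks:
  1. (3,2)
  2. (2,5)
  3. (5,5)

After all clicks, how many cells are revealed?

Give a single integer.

Click 1 (3,2) count=3: revealed 1 new [(3,2)] -> total=1
Click 2 (2,5) count=1: revealed 1 new [(2,5)] -> total=2
Click 3 (5,5) count=0: revealed 7 new [(2,4) (3,4) (3,5) (4,4) (4,5) (5,4) (5,5)] -> total=9

Answer: 9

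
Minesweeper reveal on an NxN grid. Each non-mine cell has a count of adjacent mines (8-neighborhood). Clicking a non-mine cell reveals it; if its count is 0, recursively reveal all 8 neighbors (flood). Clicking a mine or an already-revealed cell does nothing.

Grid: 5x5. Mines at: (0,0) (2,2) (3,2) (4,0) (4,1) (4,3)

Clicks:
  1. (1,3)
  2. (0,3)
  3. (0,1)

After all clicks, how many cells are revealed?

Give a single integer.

Answer: 12

Derivation:
Click 1 (1,3) count=1: revealed 1 new [(1,3)] -> total=1
Click 2 (0,3) count=0: revealed 11 new [(0,1) (0,2) (0,3) (0,4) (1,1) (1,2) (1,4) (2,3) (2,4) (3,3) (3,4)] -> total=12
Click 3 (0,1) count=1: revealed 0 new [(none)] -> total=12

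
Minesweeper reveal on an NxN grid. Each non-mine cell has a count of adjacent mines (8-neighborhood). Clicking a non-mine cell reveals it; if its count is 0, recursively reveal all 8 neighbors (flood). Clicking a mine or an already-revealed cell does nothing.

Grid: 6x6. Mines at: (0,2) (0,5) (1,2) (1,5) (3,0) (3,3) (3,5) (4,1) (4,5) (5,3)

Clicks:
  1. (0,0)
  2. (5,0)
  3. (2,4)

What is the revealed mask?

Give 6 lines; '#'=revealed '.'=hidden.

Click 1 (0,0) count=0: revealed 6 new [(0,0) (0,1) (1,0) (1,1) (2,0) (2,1)] -> total=6
Click 2 (5,0) count=1: revealed 1 new [(5,0)] -> total=7
Click 3 (2,4) count=3: revealed 1 new [(2,4)] -> total=8

Answer: ##....
##....
##..#.
......
......
#.....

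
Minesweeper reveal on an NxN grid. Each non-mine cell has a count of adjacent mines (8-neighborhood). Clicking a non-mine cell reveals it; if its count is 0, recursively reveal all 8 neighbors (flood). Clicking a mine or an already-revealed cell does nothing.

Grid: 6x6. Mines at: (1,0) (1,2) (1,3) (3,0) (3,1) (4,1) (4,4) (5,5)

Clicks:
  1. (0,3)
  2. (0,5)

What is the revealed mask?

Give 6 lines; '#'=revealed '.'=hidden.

Answer: ...###
....##
....##
....##
......
......

Derivation:
Click 1 (0,3) count=2: revealed 1 new [(0,3)] -> total=1
Click 2 (0,5) count=0: revealed 8 new [(0,4) (0,5) (1,4) (1,5) (2,4) (2,5) (3,4) (3,5)] -> total=9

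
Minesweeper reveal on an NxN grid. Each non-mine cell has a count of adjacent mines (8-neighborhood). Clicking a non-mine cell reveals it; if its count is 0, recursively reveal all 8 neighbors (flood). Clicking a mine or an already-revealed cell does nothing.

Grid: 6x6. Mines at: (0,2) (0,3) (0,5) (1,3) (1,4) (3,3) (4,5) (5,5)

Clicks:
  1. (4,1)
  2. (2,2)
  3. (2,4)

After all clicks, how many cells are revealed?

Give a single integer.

Click 1 (4,1) count=0: revealed 21 new [(0,0) (0,1) (1,0) (1,1) (1,2) (2,0) (2,1) (2,2) (3,0) (3,1) (3,2) (4,0) (4,1) (4,2) (4,3) (4,4) (5,0) (5,1) (5,2) (5,3) (5,4)] -> total=21
Click 2 (2,2) count=2: revealed 0 new [(none)] -> total=21
Click 3 (2,4) count=3: revealed 1 new [(2,4)] -> total=22

Answer: 22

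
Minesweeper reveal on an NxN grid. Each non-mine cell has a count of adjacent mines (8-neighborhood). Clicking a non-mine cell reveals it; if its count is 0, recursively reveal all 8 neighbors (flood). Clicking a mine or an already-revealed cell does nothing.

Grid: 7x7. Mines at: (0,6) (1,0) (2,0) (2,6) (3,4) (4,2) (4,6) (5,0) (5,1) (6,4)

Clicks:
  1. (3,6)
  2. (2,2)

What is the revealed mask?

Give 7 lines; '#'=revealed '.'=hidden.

Answer: .#####.
.#####.
.#####.
.###..#
.......
.......
.......

Derivation:
Click 1 (3,6) count=2: revealed 1 new [(3,6)] -> total=1
Click 2 (2,2) count=0: revealed 18 new [(0,1) (0,2) (0,3) (0,4) (0,5) (1,1) (1,2) (1,3) (1,4) (1,5) (2,1) (2,2) (2,3) (2,4) (2,5) (3,1) (3,2) (3,3)] -> total=19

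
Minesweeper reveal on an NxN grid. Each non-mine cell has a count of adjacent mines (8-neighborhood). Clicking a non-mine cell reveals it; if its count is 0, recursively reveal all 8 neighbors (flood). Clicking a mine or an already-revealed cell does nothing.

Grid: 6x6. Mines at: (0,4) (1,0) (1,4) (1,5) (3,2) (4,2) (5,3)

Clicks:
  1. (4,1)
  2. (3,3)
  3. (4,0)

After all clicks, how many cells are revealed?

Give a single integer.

Click 1 (4,1) count=2: revealed 1 new [(4,1)] -> total=1
Click 2 (3,3) count=2: revealed 1 new [(3,3)] -> total=2
Click 3 (4,0) count=0: revealed 7 new [(2,0) (2,1) (3,0) (3,1) (4,0) (5,0) (5,1)] -> total=9

Answer: 9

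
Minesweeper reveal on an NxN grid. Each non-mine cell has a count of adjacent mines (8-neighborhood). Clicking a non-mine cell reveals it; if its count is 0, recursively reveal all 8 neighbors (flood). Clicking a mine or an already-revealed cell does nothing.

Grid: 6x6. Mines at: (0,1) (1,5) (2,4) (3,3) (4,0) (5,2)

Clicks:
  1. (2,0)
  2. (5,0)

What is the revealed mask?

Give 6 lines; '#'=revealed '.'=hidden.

Click 1 (2,0) count=0: revealed 9 new [(1,0) (1,1) (1,2) (2,0) (2,1) (2,2) (3,0) (3,1) (3,2)] -> total=9
Click 2 (5,0) count=1: revealed 1 new [(5,0)] -> total=10

Answer: ......
###...
###...
###...
......
#.....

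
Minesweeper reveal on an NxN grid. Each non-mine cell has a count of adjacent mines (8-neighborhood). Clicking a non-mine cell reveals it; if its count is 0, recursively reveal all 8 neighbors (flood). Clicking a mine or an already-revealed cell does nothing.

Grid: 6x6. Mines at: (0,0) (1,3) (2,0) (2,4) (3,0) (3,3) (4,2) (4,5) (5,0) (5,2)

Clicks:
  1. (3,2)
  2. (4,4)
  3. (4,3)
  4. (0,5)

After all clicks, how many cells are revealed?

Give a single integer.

Answer: 7

Derivation:
Click 1 (3,2) count=2: revealed 1 new [(3,2)] -> total=1
Click 2 (4,4) count=2: revealed 1 new [(4,4)] -> total=2
Click 3 (4,3) count=3: revealed 1 new [(4,3)] -> total=3
Click 4 (0,5) count=0: revealed 4 new [(0,4) (0,5) (1,4) (1,5)] -> total=7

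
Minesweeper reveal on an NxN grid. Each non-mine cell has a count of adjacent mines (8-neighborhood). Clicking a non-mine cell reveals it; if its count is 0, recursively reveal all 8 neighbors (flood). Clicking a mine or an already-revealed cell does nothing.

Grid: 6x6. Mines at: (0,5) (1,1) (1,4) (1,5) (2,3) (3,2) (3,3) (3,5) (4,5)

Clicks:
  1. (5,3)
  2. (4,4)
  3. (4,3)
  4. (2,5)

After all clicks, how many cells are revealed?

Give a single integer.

Answer: 15

Derivation:
Click 1 (5,3) count=0: revealed 14 new [(2,0) (2,1) (3,0) (3,1) (4,0) (4,1) (4,2) (4,3) (4,4) (5,0) (5,1) (5,2) (5,3) (5,4)] -> total=14
Click 2 (4,4) count=3: revealed 0 new [(none)] -> total=14
Click 3 (4,3) count=2: revealed 0 new [(none)] -> total=14
Click 4 (2,5) count=3: revealed 1 new [(2,5)] -> total=15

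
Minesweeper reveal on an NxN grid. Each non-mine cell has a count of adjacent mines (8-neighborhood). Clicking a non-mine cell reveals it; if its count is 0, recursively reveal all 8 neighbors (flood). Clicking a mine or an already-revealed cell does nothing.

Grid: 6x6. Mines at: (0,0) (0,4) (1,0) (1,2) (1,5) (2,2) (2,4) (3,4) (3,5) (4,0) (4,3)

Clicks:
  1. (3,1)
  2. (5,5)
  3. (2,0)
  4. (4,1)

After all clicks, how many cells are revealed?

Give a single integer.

Click 1 (3,1) count=2: revealed 1 new [(3,1)] -> total=1
Click 2 (5,5) count=0: revealed 4 new [(4,4) (4,5) (5,4) (5,5)] -> total=5
Click 3 (2,0) count=1: revealed 1 new [(2,0)] -> total=6
Click 4 (4,1) count=1: revealed 1 new [(4,1)] -> total=7

Answer: 7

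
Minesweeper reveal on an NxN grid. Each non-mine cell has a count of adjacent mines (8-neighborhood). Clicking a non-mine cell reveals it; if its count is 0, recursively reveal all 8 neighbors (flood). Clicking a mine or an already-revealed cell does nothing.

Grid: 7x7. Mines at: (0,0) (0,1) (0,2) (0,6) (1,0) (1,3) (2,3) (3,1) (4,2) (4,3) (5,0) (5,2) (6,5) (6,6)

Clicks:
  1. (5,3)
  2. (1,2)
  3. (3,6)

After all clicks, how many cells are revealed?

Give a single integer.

Click 1 (5,3) count=3: revealed 1 new [(5,3)] -> total=1
Click 2 (1,2) count=4: revealed 1 new [(1,2)] -> total=2
Click 3 (3,6) count=0: revealed 15 new [(1,4) (1,5) (1,6) (2,4) (2,5) (2,6) (3,4) (3,5) (3,6) (4,4) (4,5) (4,6) (5,4) (5,5) (5,6)] -> total=17

Answer: 17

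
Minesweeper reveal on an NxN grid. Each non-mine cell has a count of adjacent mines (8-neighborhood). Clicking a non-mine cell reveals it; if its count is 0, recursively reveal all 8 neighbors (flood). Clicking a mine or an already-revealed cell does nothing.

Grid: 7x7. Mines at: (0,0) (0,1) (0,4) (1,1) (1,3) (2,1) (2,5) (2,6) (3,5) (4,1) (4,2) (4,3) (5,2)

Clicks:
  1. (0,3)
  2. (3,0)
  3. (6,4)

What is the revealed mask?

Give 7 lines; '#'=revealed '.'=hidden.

Answer: ...#...
.......
.......
#......
....###
...####
...####

Derivation:
Click 1 (0,3) count=2: revealed 1 new [(0,3)] -> total=1
Click 2 (3,0) count=2: revealed 1 new [(3,0)] -> total=2
Click 3 (6,4) count=0: revealed 11 new [(4,4) (4,5) (4,6) (5,3) (5,4) (5,5) (5,6) (6,3) (6,4) (6,5) (6,6)] -> total=13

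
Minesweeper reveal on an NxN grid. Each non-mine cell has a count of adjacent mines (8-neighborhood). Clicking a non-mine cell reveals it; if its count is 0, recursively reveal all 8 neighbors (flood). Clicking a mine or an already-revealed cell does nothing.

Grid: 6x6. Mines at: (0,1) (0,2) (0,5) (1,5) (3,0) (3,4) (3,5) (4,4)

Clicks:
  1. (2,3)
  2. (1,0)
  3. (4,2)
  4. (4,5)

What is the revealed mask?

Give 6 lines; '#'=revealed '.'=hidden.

Answer: ......
####..
.###..
.###..
####.#
####..

Derivation:
Click 1 (2,3) count=1: revealed 1 new [(2,3)] -> total=1
Click 2 (1,0) count=1: revealed 1 new [(1,0)] -> total=2
Click 3 (4,2) count=0: revealed 16 new [(1,1) (1,2) (1,3) (2,1) (2,2) (3,1) (3,2) (3,3) (4,0) (4,1) (4,2) (4,3) (5,0) (5,1) (5,2) (5,3)] -> total=18
Click 4 (4,5) count=3: revealed 1 new [(4,5)] -> total=19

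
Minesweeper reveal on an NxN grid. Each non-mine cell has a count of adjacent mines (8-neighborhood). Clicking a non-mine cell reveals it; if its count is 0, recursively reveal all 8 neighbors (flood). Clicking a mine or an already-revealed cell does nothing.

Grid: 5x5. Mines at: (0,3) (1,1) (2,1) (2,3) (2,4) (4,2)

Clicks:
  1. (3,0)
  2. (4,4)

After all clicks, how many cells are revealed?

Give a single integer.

Answer: 5

Derivation:
Click 1 (3,0) count=1: revealed 1 new [(3,0)] -> total=1
Click 2 (4,4) count=0: revealed 4 new [(3,3) (3,4) (4,3) (4,4)] -> total=5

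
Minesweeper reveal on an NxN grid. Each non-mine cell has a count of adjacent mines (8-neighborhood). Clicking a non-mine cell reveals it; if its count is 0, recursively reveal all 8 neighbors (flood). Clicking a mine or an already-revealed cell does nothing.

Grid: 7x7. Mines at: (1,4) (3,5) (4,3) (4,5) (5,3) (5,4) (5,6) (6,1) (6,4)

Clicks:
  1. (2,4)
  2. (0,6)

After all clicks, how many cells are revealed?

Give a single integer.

Answer: 7

Derivation:
Click 1 (2,4) count=2: revealed 1 new [(2,4)] -> total=1
Click 2 (0,6) count=0: revealed 6 new [(0,5) (0,6) (1,5) (1,6) (2,5) (2,6)] -> total=7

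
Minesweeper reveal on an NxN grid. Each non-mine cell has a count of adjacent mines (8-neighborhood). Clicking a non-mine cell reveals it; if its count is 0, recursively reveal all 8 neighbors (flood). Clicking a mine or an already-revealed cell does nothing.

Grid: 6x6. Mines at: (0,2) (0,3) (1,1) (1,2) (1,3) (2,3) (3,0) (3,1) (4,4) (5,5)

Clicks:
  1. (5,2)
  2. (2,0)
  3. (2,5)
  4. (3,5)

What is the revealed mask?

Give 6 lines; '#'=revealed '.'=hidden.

Answer: ....##
....##
#...##
....##
####..
####..

Derivation:
Click 1 (5,2) count=0: revealed 8 new [(4,0) (4,1) (4,2) (4,3) (5,0) (5,1) (5,2) (5,3)] -> total=8
Click 2 (2,0) count=3: revealed 1 new [(2,0)] -> total=9
Click 3 (2,5) count=0: revealed 8 new [(0,4) (0,5) (1,4) (1,5) (2,4) (2,5) (3,4) (3,5)] -> total=17
Click 4 (3,5) count=1: revealed 0 new [(none)] -> total=17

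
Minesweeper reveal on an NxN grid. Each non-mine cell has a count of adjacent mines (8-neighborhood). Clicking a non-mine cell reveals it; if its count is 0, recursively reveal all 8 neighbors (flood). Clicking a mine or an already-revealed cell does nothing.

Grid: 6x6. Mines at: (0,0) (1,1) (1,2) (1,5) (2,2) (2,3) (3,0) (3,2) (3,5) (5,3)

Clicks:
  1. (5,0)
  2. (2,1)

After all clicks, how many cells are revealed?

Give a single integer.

Answer: 7

Derivation:
Click 1 (5,0) count=0: revealed 6 new [(4,0) (4,1) (4,2) (5,0) (5,1) (5,2)] -> total=6
Click 2 (2,1) count=5: revealed 1 new [(2,1)] -> total=7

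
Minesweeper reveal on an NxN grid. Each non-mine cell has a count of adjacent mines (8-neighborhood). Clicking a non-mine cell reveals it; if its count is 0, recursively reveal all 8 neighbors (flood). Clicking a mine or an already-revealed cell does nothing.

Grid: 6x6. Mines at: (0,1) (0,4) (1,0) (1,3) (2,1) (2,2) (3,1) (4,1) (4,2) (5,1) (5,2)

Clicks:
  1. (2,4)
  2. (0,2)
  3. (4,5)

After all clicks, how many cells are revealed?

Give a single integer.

Answer: 15

Derivation:
Click 1 (2,4) count=1: revealed 1 new [(2,4)] -> total=1
Click 2 (0,2) count=2: revealed 1 new [(0,2)] -> total=2
Click 3 (4,5) count=0: revealed 13 new [(1,4) (1,5) (2,3) (2,5) (3,3) (3,4) (3,5) (4,3) (4,4) (4,5) (5,3) (5,4) (5,5)] -> total=15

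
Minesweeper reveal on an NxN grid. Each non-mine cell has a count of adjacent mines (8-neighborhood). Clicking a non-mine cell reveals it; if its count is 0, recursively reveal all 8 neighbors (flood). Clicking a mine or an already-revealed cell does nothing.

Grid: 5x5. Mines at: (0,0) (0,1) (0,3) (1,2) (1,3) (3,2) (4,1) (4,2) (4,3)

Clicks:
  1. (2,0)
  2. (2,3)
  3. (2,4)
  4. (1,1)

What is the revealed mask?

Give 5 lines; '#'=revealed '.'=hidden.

Answer: .....
##...
##.##
##...
.....

Derivation:
Click 1 (2,0) count=0: revealed 6 new [(1,0) (1,1) (2,0) (2,1) (3,0) (3,1)] -> total=6
Click 2 (2,3) count=3: revealed 1 new [(2,3)] -> total=7
Click 3 (2,4) count=1: revealed 1 new [(2,4)] -> total=8
Click 4 (1,1) count=3: revealed 0 new [(none)] -> total=8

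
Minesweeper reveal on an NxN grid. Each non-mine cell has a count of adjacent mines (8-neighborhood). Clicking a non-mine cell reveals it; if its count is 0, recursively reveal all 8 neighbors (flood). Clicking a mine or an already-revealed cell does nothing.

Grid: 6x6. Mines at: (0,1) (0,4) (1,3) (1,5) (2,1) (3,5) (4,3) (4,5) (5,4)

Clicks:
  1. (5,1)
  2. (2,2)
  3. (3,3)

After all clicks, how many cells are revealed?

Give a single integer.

Answer: 11

Derivation:
Click 1 (5,1) count=0: revealed 9 new [(3,0) (3,1) (3,2) (4,0) (4,1) (4,2) (5,0) (5,1) (5,2)] -> total=9
Click 2 (2,2) count=2: revealed 1 new [(2,2)] -> total=10
Click 3 (3,3) count=1: revealed 1 new [(3,3)] -> total=11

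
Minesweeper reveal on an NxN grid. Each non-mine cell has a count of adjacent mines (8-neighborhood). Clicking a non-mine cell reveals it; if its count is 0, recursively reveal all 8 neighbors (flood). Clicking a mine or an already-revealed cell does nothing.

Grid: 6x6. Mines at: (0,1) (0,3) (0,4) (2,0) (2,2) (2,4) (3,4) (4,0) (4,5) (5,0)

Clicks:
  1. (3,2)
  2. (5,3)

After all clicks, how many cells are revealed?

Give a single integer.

Click 1 (3,2) count=1: revealed 1 new [(3,2)] -> total=1
Click 2 (5,3) count=0: revealed 10 new [(3,1) (3,3) (4,1) (4,2) (4,3) (4,4) (5,1) (5,2) (5,3) (5,4)] -> total=11

Answer: 11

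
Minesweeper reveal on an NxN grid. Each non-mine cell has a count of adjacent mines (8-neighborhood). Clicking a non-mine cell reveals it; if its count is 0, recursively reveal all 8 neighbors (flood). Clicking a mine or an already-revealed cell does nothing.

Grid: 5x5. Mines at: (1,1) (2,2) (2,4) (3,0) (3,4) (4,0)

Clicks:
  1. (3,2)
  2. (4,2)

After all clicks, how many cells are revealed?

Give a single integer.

Click 1 (3,2) count=1: revealed 1 new [(3,2)] -> total=1
Click 2 (4,2) count=0: revealed 5 new [(3,1) (3,3) (4,1) (4,2) (4,3)] -> total=6

Answer: 6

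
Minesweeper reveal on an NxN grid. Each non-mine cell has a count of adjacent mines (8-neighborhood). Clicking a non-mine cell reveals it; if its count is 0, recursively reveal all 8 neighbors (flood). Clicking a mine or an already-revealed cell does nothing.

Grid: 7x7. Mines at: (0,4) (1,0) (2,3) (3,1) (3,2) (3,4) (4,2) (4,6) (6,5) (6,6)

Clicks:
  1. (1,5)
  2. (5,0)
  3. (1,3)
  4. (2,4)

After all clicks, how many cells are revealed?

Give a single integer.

Click 1 (1,5) count=1: revealed 1 new [(1,5)] -> total=1
Click 2 (5,0) count=0: revealed 12 new [(4,0) (4,1) (5,0) (5,1) (5,2) (5,3) (5,4) (6,0) (6,1) (6,2) (6,3) (6,4)] -> total=13
Click 3 (1,3) count=2: revealed 1 new [(1,3)] -> total=14
Click 4 (2,4) count=2: revealed 1 new [(2,4)] -> total=15

Answer: 15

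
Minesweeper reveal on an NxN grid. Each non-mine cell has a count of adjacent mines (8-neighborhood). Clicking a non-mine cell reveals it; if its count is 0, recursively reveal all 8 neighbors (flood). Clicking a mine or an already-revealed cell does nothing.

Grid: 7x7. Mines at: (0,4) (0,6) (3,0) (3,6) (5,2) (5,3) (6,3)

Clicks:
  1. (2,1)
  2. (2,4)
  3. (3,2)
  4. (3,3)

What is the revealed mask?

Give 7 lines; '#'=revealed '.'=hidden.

Answer: ####...
######.
######.
.#####.
.#####.
.......
.......

Derivation:
Click 1 (2,1) count=1: revealed 1 new [(2,1)] -> total=1
Click 2 (2,4) count=0: revealed 25 new [(0,0) (0,1) (0,2) (0,3) (1,0) (1,1) (1,2) (1,3) (1,4) (1,5) (2,0) (2,2) (2,3) (2,4) (2,5) (3,1) (3,2) (3,3) (3,4) (3,5) (4,1) (4,2) (4,3) (4,4) (4,5)] -> total=26
Click 3 (3,2) count=0: revealed 0 new [(none)] -> total=26
Click 4 (3,3) count=0: revealed 0 new [(none)] -> total=26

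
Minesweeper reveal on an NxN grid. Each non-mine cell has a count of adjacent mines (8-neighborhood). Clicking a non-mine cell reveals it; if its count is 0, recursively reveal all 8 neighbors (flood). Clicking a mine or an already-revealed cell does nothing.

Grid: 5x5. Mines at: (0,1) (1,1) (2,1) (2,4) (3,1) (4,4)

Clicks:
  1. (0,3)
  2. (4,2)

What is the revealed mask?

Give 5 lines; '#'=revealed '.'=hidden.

Click 1 (0,3) count=0: revealed 6 new [(0,2) (0,3) (0,4) (1,2) (1,3) (1,4)] -> total=6
Click 2 (4,2) count=1: revealed 1 new [(4,2)] -> total=7

Answer: ..###
..###
.....
.....
..#..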